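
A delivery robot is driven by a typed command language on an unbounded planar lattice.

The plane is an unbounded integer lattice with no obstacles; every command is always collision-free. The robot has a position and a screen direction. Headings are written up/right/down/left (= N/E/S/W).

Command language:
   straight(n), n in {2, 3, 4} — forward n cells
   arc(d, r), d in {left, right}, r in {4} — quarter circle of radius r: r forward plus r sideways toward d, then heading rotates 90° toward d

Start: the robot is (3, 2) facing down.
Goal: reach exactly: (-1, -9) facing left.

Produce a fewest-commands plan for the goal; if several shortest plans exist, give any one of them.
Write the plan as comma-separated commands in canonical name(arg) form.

start: (3, 2) facing down
[1] after straight(3): (3, -1) facing down
[2] after straight(4): (3, -5) facing down
[3] after arc(right, 4): (-1, -9) facing left
minimal: 3 command(s), checked below 3.

straight(3), straight(4), arc(right, 4)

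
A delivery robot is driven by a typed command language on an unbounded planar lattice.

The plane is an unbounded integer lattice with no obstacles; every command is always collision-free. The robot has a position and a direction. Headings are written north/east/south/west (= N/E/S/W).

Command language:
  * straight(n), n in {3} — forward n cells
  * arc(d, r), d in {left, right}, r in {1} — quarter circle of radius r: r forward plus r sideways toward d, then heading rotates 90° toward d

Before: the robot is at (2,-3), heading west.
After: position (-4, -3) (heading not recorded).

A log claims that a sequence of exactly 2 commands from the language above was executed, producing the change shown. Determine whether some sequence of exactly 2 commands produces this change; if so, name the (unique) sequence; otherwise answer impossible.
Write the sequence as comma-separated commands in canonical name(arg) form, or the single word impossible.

straight(3), straight(3)

begin: at (2,-3), heading west
[1] after straight(3): at (-1,-3), heading west
[2] after straight(3): at (-4,-3), heading west
uniquely the one of 9 2-step routes that fits.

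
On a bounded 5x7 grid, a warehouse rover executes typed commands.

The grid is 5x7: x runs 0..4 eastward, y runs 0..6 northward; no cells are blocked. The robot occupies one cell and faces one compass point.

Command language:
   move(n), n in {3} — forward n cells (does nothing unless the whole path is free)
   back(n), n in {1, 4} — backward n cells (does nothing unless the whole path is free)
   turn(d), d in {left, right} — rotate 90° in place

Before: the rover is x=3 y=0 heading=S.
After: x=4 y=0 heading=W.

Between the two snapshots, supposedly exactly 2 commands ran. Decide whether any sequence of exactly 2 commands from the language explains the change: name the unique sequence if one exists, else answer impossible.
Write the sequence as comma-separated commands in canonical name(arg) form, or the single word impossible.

key: order matters: swapping turn(right) and back(1) lands elsewhere
begin: x=3 y=0 heading=S
step 1 (turn(right)): x=3 y=0 heading=W
step 2 (back(1)): x=4 y=0 heading=W
uniquely the one of 25 2-step routes that fits.

turn(right), back(1)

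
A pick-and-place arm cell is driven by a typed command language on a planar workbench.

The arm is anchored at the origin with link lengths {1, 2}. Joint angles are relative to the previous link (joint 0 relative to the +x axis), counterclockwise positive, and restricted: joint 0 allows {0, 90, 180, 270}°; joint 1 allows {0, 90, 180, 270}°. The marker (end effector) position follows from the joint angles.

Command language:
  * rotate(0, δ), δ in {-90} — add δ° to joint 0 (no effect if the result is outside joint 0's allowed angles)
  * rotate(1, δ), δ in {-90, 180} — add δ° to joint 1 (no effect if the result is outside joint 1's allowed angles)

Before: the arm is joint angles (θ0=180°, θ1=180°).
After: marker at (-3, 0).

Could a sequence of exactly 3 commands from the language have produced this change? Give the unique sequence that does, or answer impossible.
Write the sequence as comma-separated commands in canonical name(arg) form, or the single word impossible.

begin: joint angles (θ0=180°, θ1=180°)
[1] after rotate(1, 180): joint angles (θ0=180°, θ1=0°)
[2] after rotate(1, 180): joint angles (θ0=180°, θ1=180°)
[3] after rotate(1, 180): joint angles (θ0=180°, θ1=0°)
no other 3-command option fits: unique.

rotate(1, 180), rotate(1, 180), rotate(1, 180)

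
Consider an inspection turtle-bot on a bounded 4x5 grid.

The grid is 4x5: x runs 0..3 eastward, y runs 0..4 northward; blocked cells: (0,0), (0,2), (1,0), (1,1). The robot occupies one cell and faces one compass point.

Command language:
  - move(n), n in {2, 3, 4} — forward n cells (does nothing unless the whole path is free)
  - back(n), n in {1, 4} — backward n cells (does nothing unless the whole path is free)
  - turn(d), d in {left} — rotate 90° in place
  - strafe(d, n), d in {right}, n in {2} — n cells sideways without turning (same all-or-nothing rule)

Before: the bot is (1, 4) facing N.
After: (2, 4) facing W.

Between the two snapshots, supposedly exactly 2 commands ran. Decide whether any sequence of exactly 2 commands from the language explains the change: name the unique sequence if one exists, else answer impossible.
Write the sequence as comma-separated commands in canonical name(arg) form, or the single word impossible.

turn(left), back(1)

key: position moved to (2,4) AND the heading swung to W — translation plus rotation needed
t0: (1, 4) facing N
step 1 (turn(left)): (1, 4) facing W
step 2 (back(1)): (2, 4) facing W
uniquely the one of 49 2-step routes that fits.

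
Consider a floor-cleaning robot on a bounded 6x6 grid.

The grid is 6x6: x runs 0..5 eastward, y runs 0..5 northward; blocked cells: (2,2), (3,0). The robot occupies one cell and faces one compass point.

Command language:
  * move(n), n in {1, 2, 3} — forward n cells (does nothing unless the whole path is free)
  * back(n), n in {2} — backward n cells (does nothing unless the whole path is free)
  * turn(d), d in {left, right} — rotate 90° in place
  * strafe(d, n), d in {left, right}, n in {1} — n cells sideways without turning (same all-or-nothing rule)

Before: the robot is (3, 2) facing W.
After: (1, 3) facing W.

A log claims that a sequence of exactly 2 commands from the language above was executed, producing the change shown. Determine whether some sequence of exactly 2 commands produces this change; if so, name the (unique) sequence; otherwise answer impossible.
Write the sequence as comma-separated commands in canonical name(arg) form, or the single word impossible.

strafe(right, 1), move(2)

key: still facing W at the end — nothing in the sequence rotates
t0: (3, 2) facing W
[1] after strafe(right, 1): (3, 3) facing W
[2] after move(2): (1, 3) facing W
all 64 alternatives checked — unique.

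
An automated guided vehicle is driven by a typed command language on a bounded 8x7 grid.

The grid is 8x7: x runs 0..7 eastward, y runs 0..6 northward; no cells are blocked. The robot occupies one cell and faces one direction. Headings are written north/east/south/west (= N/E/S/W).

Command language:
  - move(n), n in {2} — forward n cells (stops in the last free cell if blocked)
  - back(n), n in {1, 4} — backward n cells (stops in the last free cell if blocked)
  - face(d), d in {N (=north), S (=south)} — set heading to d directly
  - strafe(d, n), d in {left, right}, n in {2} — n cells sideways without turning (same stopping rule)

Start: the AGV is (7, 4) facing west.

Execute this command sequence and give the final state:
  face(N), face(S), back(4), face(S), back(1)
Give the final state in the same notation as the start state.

start: (7, 4) facing west
step 1 (face(N)): (7, 4) facing north
step 2 (face(S)): (7, 4) facing south
step 3 (back(4)): (7, 6) facing south
step 4 (face(S)): (7, 6) facing south
step 5 (back(1)): (7, 6) facing south

(7, 6) facing south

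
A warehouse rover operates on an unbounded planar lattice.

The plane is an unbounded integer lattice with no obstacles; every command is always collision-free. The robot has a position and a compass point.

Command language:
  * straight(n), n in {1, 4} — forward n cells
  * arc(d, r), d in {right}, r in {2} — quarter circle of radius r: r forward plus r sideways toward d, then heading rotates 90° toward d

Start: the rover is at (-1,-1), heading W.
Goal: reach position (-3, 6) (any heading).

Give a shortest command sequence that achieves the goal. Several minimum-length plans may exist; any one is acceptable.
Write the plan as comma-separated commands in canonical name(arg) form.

start: at (-1,-1), heading W
[1] after arc(right, 2): at (-3,1), heading N
[2] after straight(4): at (-3,5), heading N
[3] after straight(1): at (-3,6), heading N
minimal: 3 command(s), checked below 3.

arc(right, 2), straight(4), straight(1)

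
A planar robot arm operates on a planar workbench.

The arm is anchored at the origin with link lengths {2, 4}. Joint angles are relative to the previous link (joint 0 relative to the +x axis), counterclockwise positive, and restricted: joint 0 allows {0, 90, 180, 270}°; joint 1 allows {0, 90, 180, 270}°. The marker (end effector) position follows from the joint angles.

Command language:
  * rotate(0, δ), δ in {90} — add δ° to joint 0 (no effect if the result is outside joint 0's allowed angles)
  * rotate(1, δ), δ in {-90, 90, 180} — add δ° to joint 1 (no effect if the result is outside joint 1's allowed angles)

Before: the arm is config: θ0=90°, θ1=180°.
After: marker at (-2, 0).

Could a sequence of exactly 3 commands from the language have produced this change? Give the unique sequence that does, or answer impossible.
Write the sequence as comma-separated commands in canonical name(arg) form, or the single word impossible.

rotate(0, 90), rotate(0, 90), rotate(0, 90)

t0: config: θ0=90°, θ1=180°
1. rotate(0, 90) → config: θ0=180°, θ1=180°
2. rotate(0, 90) → config: θ0=270°, θ1=180°
3. rotate(0, 90) → config: θ0=0°, θ1=180°
all 64 alternatives checked — unique.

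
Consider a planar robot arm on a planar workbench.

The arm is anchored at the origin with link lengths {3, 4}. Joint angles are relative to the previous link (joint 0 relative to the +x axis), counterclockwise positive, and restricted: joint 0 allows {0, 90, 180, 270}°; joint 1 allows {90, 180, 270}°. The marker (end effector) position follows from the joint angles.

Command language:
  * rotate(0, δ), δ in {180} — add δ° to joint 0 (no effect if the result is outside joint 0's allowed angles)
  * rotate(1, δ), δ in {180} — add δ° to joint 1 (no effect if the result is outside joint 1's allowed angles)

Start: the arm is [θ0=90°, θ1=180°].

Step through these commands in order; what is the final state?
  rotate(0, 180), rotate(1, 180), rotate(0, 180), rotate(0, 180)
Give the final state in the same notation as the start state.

t0: [θ0=90°, θ1=180°]
step 1 (rotate(0, 180)): [θ0=270°, θ1=180°]
step 2 (rotate(1, 180)): [θ0=270°, θ1=180°]
step 3 (rotate(0, 180)): [θ0=90°, θ1=180°]
step 4 (rotate(0, 180)): [θ0=270°, θ1=180°]

[θ0=270°, θ1=180°]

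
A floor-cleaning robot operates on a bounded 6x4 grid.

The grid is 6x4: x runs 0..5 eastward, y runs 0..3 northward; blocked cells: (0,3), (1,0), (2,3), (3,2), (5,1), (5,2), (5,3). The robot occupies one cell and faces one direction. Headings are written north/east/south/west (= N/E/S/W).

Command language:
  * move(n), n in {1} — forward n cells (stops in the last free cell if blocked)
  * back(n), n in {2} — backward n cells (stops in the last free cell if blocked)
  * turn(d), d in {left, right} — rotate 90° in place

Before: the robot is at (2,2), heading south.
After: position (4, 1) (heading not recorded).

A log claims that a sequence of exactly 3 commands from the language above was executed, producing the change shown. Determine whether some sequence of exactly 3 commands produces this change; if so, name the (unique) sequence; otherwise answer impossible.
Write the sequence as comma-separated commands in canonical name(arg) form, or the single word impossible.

key: order matters: swapping move(1) and back(2) lands elsewhere
begin: at (2,2), heading south
[1] after move(1): at (2,1), heading south
[2] after turn(right): at (2,1), heading west
[3] after back(2): at (4,1), heading west
uniquely the one of 64 3-step routes that fits.

move(1), turn(right), back(2)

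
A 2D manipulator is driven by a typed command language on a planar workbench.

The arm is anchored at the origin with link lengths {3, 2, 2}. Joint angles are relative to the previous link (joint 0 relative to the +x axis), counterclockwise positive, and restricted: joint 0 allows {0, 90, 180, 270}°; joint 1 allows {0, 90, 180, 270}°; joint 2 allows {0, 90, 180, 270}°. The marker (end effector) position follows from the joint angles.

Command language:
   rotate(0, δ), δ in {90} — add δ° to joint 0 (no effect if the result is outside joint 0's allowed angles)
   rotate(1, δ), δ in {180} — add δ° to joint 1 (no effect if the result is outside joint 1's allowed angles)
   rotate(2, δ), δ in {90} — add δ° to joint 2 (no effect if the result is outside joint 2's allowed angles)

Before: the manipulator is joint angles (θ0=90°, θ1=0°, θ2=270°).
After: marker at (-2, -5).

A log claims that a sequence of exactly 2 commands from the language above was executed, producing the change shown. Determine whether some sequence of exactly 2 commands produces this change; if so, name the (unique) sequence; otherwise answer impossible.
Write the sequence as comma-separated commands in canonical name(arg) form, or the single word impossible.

rotate(0, 90), rotate(0, 90)

start: joint angles (θ0=90°, θ1=0°, θ2=270°)
[1] after rotate(0, 90): joint angles (θ0=180°, θ1=0°, θ2=270°)
[2] after rotate(0, 90): joint angles (θ0=270°, θ1=0°, θ2=270°)
no other 2-command option fits: unique.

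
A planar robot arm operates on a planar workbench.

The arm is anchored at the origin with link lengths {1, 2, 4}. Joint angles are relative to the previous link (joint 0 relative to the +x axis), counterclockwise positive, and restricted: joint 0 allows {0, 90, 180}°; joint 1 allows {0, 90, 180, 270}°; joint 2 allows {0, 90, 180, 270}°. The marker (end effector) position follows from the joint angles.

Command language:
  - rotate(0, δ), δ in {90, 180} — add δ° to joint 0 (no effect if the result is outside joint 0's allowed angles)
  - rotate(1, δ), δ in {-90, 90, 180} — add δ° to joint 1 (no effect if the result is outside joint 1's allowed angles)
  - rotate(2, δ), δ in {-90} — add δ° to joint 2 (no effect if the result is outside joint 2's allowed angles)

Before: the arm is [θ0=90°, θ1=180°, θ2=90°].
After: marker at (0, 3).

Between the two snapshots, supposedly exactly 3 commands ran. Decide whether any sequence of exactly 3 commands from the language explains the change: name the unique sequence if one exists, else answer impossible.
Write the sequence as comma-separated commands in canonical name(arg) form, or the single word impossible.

start: [θ0=90°, θ1=180°, θ2=90°]
1. rotate(2, -90) → [θ0=90°, θ1=180°, θ2=0°]
2. rotate(2, -90) → [θ0=90°, θ1=180°, θ2=270°]
3. rotate(2, -90) → [θ0=90°, θ1=180°, θ2=180°]
uniquely the one of 216 3-step routes that fits.

rotate(2, -90), rotate(2, -90), rotate(2, -90)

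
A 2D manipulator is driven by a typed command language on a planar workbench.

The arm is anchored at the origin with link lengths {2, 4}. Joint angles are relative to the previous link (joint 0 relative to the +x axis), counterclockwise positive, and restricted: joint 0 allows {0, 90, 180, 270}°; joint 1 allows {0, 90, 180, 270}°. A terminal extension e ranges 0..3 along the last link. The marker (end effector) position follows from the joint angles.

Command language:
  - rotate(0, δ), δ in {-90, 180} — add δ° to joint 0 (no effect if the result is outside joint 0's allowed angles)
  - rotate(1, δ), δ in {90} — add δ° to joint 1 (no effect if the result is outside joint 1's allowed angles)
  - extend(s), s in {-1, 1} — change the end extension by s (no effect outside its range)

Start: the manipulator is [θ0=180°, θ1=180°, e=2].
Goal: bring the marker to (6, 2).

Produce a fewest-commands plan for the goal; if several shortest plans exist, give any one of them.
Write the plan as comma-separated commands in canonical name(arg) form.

rotate(0, -90), rotate(1, 90)

start: [θ0=180°, θ1=180°, e=2]
step 1 (rotate(0, -90)): [θ0=90°, θ1=180°, e=2]
step 2 (rotate(1, 90)): [θ0=90°, θ1=270°, e=2]
minimal: 2 command(s), checked below 2.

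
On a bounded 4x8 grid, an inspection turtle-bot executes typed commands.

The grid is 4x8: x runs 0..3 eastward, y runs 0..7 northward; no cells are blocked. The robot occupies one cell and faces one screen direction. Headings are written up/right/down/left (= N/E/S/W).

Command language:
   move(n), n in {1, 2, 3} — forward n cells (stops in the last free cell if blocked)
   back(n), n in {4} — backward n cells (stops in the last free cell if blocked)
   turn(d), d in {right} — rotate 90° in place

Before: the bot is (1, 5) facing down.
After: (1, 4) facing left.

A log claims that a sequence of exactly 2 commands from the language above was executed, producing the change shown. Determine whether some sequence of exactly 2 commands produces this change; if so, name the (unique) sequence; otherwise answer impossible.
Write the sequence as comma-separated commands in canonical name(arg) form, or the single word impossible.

move(1), turn(right)

key: position moved to (1,4) AND the heading swung to W — translation plus rotation needed
start: (1, 5) facing down
1. move(1) → (1, 4) facing down
2. turn(right) → (1, 4) facing left
no rival 2-sequence matches.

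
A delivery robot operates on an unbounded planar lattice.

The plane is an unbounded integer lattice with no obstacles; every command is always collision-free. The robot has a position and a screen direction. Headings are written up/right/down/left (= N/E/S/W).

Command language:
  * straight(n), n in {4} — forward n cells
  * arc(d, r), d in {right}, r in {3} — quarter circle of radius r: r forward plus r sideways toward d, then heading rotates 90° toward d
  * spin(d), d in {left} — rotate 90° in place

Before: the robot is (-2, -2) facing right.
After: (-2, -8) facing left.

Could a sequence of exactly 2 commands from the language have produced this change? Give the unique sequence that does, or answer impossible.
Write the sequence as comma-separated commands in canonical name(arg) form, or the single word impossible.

arc(right, 3), arc(right, 3)

key: position moved to (-2,-8) AND the heading swung to W — translation plus rotation needed
initial: (-2, -2) facing right
t=1 arc(right, 3) ⇒ (1, -5) facing down
t=2 arc(right, 3) ⇒ (-2, -8) facing left
all 9 alternatives checked — unique.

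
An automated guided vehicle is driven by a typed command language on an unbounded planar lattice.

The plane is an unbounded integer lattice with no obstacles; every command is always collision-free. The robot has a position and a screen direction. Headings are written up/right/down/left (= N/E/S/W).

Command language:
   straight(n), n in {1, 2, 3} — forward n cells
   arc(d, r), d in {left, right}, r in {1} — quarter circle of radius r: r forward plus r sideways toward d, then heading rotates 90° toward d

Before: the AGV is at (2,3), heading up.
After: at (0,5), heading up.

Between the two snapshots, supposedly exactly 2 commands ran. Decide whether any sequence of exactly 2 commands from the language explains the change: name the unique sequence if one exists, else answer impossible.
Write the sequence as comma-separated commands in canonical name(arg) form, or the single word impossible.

key: heading stays N — rotations cancel among the 2 commands
from: at (2,3), heading up
[1] after arc(left, 1): at (1,4), heading left
[2] after arc(right, 1): at (0,5), heading up
no other 2-command option fits: unique.

arc(left, 1), arc(right, 1)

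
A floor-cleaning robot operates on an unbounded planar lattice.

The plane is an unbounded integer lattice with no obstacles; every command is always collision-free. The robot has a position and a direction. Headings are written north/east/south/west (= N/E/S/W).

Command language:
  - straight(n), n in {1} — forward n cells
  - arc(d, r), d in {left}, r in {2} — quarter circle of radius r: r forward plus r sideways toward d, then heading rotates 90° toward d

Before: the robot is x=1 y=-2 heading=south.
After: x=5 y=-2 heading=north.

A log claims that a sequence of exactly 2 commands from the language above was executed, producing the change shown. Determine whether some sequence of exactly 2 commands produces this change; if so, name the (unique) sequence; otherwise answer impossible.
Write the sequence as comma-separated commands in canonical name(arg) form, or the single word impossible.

arc(left, 2), arc(left, 2)

key: cell and facing (now N) both changed — the 2 commands mix motion and turning
start: x=1 y=-2 heading=south
1. arc(left, 2) → x=3 y=-4 heading=east
2. arc(left, 2) → x=5 y=-2 heading=north
all 4 alternatives checked — unique.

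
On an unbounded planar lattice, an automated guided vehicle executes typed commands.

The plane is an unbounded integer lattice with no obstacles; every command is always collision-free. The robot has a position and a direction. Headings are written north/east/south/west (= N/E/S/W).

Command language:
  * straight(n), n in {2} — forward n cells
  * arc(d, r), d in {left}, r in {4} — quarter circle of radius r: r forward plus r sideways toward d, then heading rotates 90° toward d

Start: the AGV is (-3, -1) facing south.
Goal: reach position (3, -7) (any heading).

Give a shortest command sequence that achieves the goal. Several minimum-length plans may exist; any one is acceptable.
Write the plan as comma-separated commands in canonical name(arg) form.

start: (-3, -1) facing south
1. straight(2) → (-3, -3) facing south
2. arc(left, 4) → (1, -7) facing east
3. straight(2) → (3, -7) facing east
shorter routes all fall short; 3 is best.

straight(2), arc(left, 4), straight(2)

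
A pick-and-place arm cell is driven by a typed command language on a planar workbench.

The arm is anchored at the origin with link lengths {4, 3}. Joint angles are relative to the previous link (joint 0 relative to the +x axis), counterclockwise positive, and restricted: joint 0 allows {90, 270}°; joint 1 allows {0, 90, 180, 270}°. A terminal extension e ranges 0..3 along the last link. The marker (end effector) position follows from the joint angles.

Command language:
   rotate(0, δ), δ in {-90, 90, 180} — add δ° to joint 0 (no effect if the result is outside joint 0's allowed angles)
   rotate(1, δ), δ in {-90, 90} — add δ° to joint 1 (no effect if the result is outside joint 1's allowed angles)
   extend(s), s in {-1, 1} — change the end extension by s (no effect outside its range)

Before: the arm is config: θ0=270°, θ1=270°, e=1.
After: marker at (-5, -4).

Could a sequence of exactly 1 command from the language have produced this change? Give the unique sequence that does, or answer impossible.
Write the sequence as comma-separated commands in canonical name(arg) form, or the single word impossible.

extend(1)

begin: config: θ0=270°, θ1=270°, e=1
1. extend(1) → config: θ0=270°, θ1=270°, e=2
uniquely the one of 7 1-step routes that fits.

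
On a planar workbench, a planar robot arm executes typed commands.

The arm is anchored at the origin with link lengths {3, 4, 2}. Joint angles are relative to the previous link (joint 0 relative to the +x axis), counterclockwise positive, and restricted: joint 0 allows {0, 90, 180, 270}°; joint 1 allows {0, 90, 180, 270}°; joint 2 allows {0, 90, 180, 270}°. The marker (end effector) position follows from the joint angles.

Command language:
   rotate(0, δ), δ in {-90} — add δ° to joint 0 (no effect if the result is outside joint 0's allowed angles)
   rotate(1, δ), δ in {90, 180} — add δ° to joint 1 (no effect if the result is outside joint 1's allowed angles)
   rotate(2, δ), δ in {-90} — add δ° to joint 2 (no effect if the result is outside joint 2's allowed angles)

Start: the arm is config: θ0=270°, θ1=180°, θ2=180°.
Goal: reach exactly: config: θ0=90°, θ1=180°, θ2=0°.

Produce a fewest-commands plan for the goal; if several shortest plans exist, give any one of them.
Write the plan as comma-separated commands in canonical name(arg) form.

t0: config: θ0=270°, θ1=180°, θ2=180°
t=1 rotate(2, -90) ⇒ config: θ0=270°, θ1=180°, θ2=90°
t=2 rotate(2, -90) ⇒ config: θ0=270°, θ1=180°, θ2=0°
t=3 rotate(0, -90) ⇒ config: θ0=180°, θ1=180°, θ2=0°
t=4 rotate(0, -90) ⇒ config: θ0=90°, θ1=180°, θ2=0°
nothing shorter than 4 reaches the goal.

rotate(2, -90), rotate(2, -90), rotate(0, -90), rotate(0, -90)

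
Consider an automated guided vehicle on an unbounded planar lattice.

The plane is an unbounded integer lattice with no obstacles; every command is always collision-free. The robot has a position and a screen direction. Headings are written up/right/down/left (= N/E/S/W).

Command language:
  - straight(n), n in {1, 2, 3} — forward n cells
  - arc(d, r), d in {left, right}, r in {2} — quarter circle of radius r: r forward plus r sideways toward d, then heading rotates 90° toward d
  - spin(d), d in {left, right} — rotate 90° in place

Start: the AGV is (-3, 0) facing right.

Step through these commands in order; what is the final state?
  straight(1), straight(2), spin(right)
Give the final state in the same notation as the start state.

(0, 0) facing down

start: (-3, 0) facing right
t=1 straight(1) ⇒ (-2, 0) facing right
t=2 straight(2) ⇒ (0, 0) facing right
t=3 spin(right) ⇒ (0, 0) facing down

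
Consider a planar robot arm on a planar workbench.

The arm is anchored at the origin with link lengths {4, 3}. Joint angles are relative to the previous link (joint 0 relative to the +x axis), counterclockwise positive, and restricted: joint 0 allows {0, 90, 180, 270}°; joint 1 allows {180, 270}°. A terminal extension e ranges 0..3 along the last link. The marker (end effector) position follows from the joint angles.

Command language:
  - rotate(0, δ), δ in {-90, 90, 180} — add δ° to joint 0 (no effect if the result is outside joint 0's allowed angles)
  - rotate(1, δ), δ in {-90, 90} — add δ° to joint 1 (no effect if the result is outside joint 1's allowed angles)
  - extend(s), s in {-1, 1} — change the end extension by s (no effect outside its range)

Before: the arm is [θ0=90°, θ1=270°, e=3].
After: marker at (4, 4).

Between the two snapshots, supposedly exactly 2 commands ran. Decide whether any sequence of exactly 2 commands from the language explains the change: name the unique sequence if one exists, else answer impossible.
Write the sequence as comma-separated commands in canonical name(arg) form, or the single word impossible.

extend(-1), extend(-1)

from: [θ0=90°, θ1=270°, e=3]
[1] after extend(-1): [θ0=90°, θ1=270°, e=2]
[2] after extend(-1): [θ0=90°, θ1=270°, e=1]
all 49 alternatives checked — unique.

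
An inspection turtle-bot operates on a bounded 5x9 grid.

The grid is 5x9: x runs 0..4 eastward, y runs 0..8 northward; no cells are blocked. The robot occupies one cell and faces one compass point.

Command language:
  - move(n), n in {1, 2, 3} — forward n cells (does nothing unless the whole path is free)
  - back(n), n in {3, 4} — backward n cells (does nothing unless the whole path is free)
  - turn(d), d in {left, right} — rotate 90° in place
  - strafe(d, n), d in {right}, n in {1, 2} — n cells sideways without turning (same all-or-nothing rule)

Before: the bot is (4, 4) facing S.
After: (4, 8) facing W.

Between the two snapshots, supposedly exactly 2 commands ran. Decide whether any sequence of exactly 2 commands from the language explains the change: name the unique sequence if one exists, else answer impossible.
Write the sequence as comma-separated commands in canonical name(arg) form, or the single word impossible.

key: position moved to (4,8) AND the heading swung to W — translation plus rotation needed
begin: (4, 4) facing S
t=1 back(4) ⇒ (4, 8) facing S
t=2 turn(right) ⇒ (4, 8) facing W
uniquely the one of 81 2-step routes that fits.

back(4), turn(right)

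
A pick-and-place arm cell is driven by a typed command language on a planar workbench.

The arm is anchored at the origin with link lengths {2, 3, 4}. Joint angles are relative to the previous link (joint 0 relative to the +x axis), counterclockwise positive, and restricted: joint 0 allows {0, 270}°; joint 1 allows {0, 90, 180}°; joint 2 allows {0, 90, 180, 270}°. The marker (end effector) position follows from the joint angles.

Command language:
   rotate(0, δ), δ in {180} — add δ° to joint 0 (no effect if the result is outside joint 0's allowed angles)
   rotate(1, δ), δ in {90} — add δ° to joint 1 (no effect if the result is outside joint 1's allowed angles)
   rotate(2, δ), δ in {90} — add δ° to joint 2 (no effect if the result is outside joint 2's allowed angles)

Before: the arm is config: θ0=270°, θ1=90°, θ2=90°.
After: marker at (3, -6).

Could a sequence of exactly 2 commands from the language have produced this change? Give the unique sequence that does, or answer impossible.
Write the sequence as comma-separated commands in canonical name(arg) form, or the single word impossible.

rotate(2, 90), rotate(2, 90)

begin: config: θ0=270°, θ1=90°, θ2=90°
t=1 rotate(2, 90) ⇒ config: θ0=270°, θ1=90°, θ2=180°
t=2 rotate(2, 90) ⇒ config: θ0=270°, θ1=90°, θ2=270°
all 9 alternatives checked — unique.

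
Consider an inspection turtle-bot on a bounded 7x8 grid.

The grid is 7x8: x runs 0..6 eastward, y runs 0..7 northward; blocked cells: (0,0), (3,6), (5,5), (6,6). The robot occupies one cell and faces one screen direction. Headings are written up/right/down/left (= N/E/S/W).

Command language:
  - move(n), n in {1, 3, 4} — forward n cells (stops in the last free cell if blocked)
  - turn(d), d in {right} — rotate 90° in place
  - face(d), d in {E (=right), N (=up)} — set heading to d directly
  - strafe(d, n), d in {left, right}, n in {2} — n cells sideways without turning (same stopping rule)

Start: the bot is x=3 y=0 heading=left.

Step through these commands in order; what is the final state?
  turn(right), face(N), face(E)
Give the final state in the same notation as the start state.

x=3 y=0 heading=right

begin: x=3 y=0 heading=left
[1] after turn(right): x=3 y=0 heading=up
[2] after face(N): x=3 y=0 heading=up
[3] after face(E): x=3 y=0 heading=right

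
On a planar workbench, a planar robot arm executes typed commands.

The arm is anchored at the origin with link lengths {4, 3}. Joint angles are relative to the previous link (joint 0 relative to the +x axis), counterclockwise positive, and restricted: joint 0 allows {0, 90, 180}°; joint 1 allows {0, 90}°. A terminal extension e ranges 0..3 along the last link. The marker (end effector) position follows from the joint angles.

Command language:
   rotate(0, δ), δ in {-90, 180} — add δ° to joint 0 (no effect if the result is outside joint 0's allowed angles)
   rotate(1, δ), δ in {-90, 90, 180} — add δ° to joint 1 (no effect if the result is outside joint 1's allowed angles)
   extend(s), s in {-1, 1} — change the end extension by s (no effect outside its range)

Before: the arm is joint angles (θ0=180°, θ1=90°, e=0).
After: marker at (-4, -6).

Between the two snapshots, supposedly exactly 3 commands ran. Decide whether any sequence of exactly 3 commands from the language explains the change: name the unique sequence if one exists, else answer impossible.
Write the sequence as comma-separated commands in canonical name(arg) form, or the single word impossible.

t0: joint angles (θ0=180°, θ1=90°, e=0)
step 1 (extend(1)): joint angles (θ0=180°, θ1=90°, e=1)
step 2 (extend(1)): joint angles (θ0=180°, θ1=90°, e=2)
step 3 (extend(1)): joint angles (θ0=180°, θ1=90°, e=3)
no rival 3-sequence matches.

extend(1), extend(1), extend(1)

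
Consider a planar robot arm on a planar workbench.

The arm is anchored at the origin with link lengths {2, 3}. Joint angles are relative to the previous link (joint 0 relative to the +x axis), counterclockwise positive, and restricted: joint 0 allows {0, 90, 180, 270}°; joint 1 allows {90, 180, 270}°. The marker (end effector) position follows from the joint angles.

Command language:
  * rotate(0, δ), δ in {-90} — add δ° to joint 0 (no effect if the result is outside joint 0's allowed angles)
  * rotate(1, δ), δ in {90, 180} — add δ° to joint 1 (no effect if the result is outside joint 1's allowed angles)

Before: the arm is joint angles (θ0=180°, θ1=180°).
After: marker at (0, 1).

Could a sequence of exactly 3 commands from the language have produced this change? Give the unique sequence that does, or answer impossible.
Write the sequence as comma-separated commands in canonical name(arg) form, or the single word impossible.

initial: joint angles (θ0=180°, θ1=180°)
[1] after rotate(0, -90): joint angles (θ0=90°, θ1=180°)
[2] after rotate(0, -90): joint angles (θ0=0°, θ1=180°)
[3] after rotate(0, -90): joint angles (θ0=270°, θ1=180°)
no other 3-command option fits: unique.

rotate(0, -90), rotate(0, -90), rotate(0, -90)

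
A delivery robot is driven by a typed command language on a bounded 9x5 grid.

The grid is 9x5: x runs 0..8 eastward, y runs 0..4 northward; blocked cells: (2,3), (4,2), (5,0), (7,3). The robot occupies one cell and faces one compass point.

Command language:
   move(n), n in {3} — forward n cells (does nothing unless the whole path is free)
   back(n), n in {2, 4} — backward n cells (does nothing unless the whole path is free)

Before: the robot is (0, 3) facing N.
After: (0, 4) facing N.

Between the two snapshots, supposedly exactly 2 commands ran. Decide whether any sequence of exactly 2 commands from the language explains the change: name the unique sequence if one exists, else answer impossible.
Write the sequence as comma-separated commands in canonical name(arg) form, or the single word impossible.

key: running move(3) before back(2) would end elsewhere — order is forced
t0: (0, 3) facing N
[1] after back(2): (0, 1) facing N
[2] after move(3): (0, 4) facing N
no other 2-command option fits: unique.

back(2), move(3)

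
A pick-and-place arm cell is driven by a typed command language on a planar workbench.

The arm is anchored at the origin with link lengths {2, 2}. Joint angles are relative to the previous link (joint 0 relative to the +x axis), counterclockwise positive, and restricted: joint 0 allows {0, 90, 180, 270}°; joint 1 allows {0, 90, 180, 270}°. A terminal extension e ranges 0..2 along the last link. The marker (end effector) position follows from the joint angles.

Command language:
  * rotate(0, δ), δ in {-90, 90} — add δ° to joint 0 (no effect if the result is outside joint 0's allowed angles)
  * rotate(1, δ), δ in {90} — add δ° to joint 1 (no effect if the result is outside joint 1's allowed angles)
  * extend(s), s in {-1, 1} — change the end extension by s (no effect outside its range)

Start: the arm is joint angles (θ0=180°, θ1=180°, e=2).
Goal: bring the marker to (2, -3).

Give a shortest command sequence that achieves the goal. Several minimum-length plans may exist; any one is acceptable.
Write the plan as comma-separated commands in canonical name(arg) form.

begin: joint angles (θ0=180°, θ1=180°, e=2)
1. rotate(0, -90) → joint angles (θ0=90°, θ1=180°, e=2)
2. rotate(0, -90) → joint angles (θ0=0°, θ1=180°, e=2)
3. rotate(1, 90) → joint angles (θ0=0°, θ1=270°, e=2)
4. extend(-1) → joint angles (θ0=0°, θ1=270°, e=1)
shorter routes all fall short; 4 is best.

rotate(0, -90), rotate(0, -90), rotate(1, 90), extend(-1)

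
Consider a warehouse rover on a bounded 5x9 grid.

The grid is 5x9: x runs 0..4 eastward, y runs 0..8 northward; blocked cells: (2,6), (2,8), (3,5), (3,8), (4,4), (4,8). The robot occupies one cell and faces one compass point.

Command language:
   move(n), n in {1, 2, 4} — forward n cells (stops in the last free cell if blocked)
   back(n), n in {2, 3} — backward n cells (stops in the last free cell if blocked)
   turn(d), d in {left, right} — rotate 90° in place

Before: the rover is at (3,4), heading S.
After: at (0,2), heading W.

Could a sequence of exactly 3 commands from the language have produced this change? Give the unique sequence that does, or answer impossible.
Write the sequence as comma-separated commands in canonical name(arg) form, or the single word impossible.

move(2), turn(right), move(4)

key: move(4) runs into the grid edge before its full distance
from: at (3,4), heading S
t=1 move(2) ⇒ at (3,2), heading S
t=2 turn(right) ⇒ at (3,2), heading W
t=3 move(4) ⇒ at (0,2), heading W
no other 3-command option fits: unique.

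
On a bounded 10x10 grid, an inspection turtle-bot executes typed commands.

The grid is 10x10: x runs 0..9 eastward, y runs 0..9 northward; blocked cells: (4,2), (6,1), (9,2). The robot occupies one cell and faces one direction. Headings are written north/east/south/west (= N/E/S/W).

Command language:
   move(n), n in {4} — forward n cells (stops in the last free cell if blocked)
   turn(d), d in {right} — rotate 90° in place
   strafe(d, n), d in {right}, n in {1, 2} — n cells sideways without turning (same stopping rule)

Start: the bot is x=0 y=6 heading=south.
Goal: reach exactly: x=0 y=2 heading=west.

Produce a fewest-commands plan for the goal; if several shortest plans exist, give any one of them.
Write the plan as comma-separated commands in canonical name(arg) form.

move(4), turn(right)

initial: x=0 y=6 heading=south
1. move(4) → x=0 y=2 heading=south
2. turn(right) → x=0 y=2 heading=west
shorter routes all fall short; 2 is best.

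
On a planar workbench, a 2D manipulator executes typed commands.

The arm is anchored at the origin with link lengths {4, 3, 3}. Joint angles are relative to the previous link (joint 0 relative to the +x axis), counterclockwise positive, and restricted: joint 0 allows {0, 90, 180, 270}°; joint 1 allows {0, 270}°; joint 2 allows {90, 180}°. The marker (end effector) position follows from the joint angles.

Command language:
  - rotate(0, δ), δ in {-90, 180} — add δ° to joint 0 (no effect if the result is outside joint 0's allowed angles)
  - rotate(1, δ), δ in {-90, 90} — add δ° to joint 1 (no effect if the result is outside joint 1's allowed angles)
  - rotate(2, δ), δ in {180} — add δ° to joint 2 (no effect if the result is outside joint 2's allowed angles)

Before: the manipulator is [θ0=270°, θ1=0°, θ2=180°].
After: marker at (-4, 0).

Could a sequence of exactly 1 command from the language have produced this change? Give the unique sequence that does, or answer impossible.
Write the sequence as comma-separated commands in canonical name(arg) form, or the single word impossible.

rotate(0, -90)

from: [θ0=270°, θ1=0°, θ2=180°]
t=1 rotate(0, -90) ⇒ [θ0=180°, θ1=0°, θ2=180°]
no rival 1-sequence matches.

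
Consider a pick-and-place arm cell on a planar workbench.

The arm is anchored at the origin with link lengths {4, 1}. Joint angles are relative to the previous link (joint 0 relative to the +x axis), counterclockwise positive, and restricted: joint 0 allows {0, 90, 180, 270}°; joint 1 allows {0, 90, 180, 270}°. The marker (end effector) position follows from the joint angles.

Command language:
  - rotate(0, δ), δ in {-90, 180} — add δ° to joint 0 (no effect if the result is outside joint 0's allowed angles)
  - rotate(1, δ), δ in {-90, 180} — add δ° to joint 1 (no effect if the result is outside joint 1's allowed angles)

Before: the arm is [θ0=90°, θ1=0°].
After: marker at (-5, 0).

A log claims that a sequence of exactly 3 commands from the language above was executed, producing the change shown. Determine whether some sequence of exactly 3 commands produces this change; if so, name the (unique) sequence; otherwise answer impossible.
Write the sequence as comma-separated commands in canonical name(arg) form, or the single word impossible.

begin: [θ0=90°, θ1=0°]
1. rotate(0, -90) → [θ0=0°, θ1=0°]
2. rotate(0, -90) → [θ0=270°, θ1=0°]
3. rotate(0, -90) → [θ0=180°, θ1=0°]
no other 3-command option fits: unique.

rotate(0, -90), rotate(0, -90), rotate(0, -90)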